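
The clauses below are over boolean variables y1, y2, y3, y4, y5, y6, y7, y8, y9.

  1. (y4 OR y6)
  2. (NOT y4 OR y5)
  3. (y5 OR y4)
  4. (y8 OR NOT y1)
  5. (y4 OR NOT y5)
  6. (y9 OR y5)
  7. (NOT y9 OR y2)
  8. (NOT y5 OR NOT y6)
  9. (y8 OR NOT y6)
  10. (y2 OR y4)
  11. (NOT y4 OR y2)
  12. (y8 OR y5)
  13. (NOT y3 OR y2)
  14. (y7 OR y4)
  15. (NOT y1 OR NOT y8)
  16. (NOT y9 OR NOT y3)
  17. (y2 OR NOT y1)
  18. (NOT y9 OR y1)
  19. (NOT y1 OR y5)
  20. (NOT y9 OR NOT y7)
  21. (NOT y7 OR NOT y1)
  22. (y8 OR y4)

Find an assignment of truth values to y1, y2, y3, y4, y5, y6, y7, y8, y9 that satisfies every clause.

y2 occurs only positively in the remaining clauses — set y2 = True.
y3 occurs only negated in the remaining clauses — set y3 = False.
Branch on y1: take y1 = False.
  then y9 is forced to False.
  then y5 is forced to True.
  then y4 is forced to True.
  then y6 is forced to False.
y7, y8 are now unconstrained; take y7 = False, y8 = False.

y1 = False, y2 = True, y3 = False, y4 = True, y5 = True, y6 = False, y7 = False, y8 = False, y9 = False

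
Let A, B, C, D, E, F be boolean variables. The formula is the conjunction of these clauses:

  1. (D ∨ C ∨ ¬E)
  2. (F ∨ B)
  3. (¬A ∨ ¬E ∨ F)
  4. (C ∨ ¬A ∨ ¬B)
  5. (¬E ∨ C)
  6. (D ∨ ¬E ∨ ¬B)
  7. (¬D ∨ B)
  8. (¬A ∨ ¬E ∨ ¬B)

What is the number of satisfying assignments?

Split on B, then E.
  B=T, E=T: remaining (A,C,D,F) ∈ {(F,T,T,F); (F,T,T,T)} — 2.
  B=T, E=F: D, F free; 3 ways for (A,C) × 2^2 = 12.
  B=F, E=T: remaining (A,C,D,F) ∈ {(F,T,F,T); (T,T,F,T)} — 2.
  B=F, E=F: remaining (A,C,D,F) ∈ {(F,F,F,T); (F,T,F,T); (T,F,F,T); (T,T,F,T)} — 4.
Total: 2 + 12 + 2 + 4 = 20.

20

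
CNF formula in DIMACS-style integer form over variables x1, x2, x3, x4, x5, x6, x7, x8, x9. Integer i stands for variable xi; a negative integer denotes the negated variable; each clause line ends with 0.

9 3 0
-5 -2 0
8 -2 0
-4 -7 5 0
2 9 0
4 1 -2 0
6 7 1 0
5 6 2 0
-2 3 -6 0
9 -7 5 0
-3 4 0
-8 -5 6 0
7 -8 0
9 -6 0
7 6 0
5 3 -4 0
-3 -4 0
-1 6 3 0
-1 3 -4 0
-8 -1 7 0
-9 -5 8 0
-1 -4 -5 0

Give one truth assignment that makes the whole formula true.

x1 = True  x2 = False  x3 = False  x4 = False  x5 = False  x6 = True  x7 = True  x8 = True  x9 = True

Try x1 = True.
Try x2 = False.
  then x9 is forced to True.
Set x3 = False and propagate.
  then x6 is forced to True.
  then x4 is forced to False.
For the remaining variables, x5 = False, x7 = True, x8 = True works.
Every clause has at least one true literal under this assignment.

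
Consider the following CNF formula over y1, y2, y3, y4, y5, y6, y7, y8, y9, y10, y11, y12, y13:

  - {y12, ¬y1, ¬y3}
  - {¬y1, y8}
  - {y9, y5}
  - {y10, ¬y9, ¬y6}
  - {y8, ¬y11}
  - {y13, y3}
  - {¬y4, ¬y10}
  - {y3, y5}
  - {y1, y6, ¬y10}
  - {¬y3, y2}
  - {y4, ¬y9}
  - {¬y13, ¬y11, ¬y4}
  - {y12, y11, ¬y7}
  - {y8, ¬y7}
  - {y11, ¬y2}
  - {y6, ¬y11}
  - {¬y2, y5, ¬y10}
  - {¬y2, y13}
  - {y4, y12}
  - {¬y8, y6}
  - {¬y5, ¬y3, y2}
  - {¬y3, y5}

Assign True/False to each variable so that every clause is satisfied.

y1=False, y2=True, y3=False, y4=False, y5=True, y6=True, y7=False, y8=True, y9=False, y10=False, y11=True, y12=True, y13=True

y7 occurs only negated in the remaining clauses — set y7 = False.
y12 occurs only positively in the remaining clauses — set y12 = True.
Set y1 = False and propagate.
Try y2 = True.
  then y11 is forced to True.
  then y8 is forced to True.
  then y6 is forced to True.
  then y13 is forced to True.
  then y4 is forced to False.
  then y9 is forced to False.
  then y5 is forced to True.
y3, y10 are now unconstrained; take y3 = False, y10 = False.
Every clause has at least one true literal under this assignment.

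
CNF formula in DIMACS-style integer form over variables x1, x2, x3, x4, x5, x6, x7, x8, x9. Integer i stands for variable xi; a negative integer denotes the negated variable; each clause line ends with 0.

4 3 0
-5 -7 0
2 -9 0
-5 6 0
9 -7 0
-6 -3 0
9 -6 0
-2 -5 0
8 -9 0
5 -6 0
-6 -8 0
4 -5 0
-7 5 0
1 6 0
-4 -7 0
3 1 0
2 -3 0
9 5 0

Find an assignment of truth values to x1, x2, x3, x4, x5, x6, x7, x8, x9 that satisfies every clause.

x1=T, x2=T, x3=T, x4=T, x5=F, x6=F, x7=F, x8=T, x9=T

x1 occurs only positively in the remaining clauses — set x1 = True.
x7 occurs only negated in the remaining clauses — set x7 = False.
Set x2 = True and propagate.
  then x5 is forced to False.
  then x6 is forced to False.
  then x9 is forced to True.
  then x8 is forced to True.
Branch on x3: take x3 = True.
x4 is now unconstrained; take x4 = True.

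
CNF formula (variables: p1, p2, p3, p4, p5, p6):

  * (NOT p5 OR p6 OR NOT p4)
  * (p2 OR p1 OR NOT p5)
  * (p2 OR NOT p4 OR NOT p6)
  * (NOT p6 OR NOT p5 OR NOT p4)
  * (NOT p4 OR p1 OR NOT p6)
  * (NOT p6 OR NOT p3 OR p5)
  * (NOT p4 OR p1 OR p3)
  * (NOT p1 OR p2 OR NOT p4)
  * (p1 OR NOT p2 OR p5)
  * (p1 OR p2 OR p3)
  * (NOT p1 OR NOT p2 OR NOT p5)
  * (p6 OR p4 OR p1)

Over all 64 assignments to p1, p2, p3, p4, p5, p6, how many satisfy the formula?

16

Case analysis on p1 and p4:
  p1=T, p4=T: remaining (p2,p3,p5,p6) ∈ {(T,F,F,F); (T,F,F,T); (T,T,F,F)} — 3.
  p1=T, p4=F: 10 of the 16 assignments to (p2,p3,p5,p6) work.
  p1=F, p4=T: remaining (p2,p3,p5,p6) ∈ {(F,T,F,F)} — 1.
  p1=F, p4=F: remaining (p2,p3,p5,p6) ∈ {(T,F,T,T); (T,T,T,T)} — 2.
Total: 3 + 10 + 1 + 2 = 16.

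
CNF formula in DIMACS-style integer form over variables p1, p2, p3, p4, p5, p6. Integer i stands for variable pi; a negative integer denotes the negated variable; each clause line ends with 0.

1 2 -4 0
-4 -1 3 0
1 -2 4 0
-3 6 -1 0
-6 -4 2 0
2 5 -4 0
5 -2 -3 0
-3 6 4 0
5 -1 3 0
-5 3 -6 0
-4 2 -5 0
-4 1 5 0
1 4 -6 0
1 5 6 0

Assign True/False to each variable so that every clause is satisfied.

p1=F, p2=T, p3=T, p4=T, p5=T, p6=F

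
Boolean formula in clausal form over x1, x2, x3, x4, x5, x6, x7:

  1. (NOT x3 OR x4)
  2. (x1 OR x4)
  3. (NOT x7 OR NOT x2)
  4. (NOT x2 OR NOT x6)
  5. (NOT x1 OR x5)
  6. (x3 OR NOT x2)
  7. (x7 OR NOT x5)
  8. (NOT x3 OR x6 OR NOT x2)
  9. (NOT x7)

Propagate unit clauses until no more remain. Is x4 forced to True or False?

Unit clause (NOT x7) sets x7 = False.
From (x7 OR NOT x5) and x7 = False: x5 = False.
(x5 OR NOT x1): since x5 = False, the clause reduces to (NOT x1). x1 = False.
In (x4 OR x1), x1 is now false; x4 must hold, so x4 = True.

True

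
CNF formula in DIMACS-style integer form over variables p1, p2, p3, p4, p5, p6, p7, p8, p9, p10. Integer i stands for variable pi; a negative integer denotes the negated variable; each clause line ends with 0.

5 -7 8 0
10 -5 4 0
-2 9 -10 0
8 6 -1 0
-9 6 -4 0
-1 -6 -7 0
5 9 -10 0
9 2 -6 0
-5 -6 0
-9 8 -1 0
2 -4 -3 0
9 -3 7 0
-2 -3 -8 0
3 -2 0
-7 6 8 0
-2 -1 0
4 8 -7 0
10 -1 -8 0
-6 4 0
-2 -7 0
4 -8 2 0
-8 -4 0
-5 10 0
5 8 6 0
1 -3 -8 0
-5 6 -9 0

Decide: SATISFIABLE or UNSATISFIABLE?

SATISFIABLE

Branch on p1: take p1 = False.
Set p2 = False and propagate.
The remaining clauses are satisfied by p3 = False, p4 = True, p5 = False, p6 = True, p7 = False, p8 = False, p9 = True, p10 = True.
So p1 = F, p2 = F, p3 = F, p4 = T, p5 = F, p6 = T, p7 = F, p8 = F, p9 = T, p10 = T is a satisfying assignment.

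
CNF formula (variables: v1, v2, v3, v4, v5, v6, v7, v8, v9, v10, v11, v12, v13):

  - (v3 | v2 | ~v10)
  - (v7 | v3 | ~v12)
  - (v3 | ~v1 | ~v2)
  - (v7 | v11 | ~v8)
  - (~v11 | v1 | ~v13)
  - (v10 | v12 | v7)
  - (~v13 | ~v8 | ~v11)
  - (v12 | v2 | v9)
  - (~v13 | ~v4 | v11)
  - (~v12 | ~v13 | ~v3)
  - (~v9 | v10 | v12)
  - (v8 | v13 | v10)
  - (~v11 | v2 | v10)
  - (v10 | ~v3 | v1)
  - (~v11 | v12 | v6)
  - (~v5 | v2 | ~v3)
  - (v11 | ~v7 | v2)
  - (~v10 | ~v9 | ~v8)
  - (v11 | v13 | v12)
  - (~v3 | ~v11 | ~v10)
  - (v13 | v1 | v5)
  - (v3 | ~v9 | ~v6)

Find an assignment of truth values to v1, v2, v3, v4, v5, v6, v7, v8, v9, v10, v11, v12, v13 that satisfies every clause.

Pure literal: v4 appears only negated; assign v4 = False.
Try v1 = True.
For the remaining variables, v2 = True, v3 = True, v5 = True, v6 = False, v7 = False, v8 = False, v9 = True, v10 = True, v11 = False, v12 = True, v13 = False works.

v1 = True, v2 = True, v3 = True, v4 = False, v5 = True, v6 = False, v7 = False, v8 = False, v9 = True, v10 = True, v11 = False, v12 = True, v13 = False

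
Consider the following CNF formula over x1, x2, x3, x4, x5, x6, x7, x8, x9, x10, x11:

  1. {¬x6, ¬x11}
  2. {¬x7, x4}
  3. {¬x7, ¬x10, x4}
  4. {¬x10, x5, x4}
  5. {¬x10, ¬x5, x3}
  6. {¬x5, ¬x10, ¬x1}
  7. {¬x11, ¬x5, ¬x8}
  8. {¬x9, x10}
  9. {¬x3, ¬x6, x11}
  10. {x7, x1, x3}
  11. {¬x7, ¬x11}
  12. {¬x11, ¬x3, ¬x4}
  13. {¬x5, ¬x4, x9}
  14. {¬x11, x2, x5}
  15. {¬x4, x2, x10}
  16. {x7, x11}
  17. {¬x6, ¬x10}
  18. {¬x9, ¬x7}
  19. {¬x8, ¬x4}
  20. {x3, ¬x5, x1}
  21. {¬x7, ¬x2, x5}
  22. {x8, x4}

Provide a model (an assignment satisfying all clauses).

Pure literal: x6 appears only negated; assign x6 = False.
Try x1 = True.
The remaining clauses are satisfied by x2 = False, x3 = True, x4 = True, x5 = False, x7 = True, x8 = False, x9 = False, x10 = True, x11 = False.

x1 = True  x2 = False  x3 = True  x4 = True  x5 = False  x6 = False  x7 = True  x8 = False  x9 = False  x10 = True  x11 = False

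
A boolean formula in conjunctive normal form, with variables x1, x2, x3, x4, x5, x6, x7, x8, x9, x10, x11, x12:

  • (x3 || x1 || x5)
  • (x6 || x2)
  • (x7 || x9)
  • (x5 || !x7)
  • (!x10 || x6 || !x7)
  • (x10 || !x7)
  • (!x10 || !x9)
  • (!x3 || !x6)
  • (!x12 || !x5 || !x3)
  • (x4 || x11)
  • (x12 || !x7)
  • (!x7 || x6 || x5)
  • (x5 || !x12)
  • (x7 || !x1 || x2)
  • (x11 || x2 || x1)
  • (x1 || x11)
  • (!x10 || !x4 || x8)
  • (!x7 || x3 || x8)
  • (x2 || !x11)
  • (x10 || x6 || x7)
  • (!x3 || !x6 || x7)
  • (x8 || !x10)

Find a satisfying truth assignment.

x1=True, x2=True, x3=False, x4=True, x5=True, x6=True, x7=False, x8=True, x9=True, x10=False, x11=False, x12=True

Check each clause:
  1. (x1 || x5 || x3) — x1 is true.
  2. (x6 || x2) — x2 is true.
  3. (x9 || x7) — x9 is true.
  4. (x5 || !x7) — !x7 is true.
  5. (!x10 || x6 || !x7) — !x7 is true.
  6. (!x7 || x10) — !x7 is true.
  7. (!x9 || !x10) — !x10 is true.
  8. (!x3 || !x6) — !x3 is true.
  9. (!x12 || !x5 || !x3) — !x3 is true.
  10. (x4 || x11) — x4 is true.
  11. (x12 || !x7) — !x7 is true.
  12. (!x7 || x5 || x6) — !x7 is true.
  13. (!x12 || x5) — x5 is true.
  14. (!x1 || x2 || x7) — x2 is true.
  15. (x11 || x2 || x1) — x1 is true.
  16. (x11 || x1) — x1 is true.
  17. (!x10 || !x4 || x8) — x8 is true.
  18. (!x7 || x3 || x8) — x8 is true.
  19. (x2 || !x11) — x2 is true.
  20. (x6 || x7 || x10) — x6 is true.
  21. (x7 || !x3 || !x6) — !x3 is true.
  22. (x8 || !x10) — x8 is true.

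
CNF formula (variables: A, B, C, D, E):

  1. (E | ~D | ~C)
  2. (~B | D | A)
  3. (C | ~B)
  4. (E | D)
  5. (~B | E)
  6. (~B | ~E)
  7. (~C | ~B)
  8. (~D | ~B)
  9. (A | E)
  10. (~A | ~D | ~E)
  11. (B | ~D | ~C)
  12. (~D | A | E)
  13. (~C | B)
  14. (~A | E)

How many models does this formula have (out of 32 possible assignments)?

3

Satisfying assignments:
  A=F B=F C=F D=F E=T
  A=F B=F C=F D=T E=T
  A=T B=F C=F D=F E=T
Count: 3.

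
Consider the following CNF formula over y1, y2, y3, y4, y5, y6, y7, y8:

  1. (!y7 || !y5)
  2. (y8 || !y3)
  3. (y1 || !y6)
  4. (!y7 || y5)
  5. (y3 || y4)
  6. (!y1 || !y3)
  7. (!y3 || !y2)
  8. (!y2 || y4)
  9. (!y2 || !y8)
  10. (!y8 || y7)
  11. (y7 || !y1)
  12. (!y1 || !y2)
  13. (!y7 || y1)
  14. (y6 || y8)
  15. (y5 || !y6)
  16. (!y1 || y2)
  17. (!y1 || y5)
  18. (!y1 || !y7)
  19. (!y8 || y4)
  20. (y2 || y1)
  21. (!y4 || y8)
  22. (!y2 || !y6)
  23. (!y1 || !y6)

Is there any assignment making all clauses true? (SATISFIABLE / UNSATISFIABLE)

y1 = True:
  propagation gives y3=False, y4=True, y7=True; an empty clause results — contradiction.
y1 = False:
  propagation gives y6=False, y7=False, y8=False; an empty clause results — contradiction.
Every branch closes, so no satisfying assignment exists.

UNSATISFIABLE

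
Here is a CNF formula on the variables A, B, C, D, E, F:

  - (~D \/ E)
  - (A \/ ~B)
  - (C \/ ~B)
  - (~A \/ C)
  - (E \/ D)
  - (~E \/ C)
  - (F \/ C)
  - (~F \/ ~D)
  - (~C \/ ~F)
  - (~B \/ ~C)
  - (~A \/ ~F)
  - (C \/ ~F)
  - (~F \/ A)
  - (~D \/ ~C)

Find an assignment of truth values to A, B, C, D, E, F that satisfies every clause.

B occurs only negated in the remaining clauses — set B = False.
Branch on A: take A = True.
  then C is forced to True.
  then F is forced to False.
  then D is forced to False.
  then E is forced to True.
Every clause has at least one true literal under this assignment.
Check each clause:
  1. (E \/ ~D) — ~D is true.
  2. (~B \/ A) — A is true.
  3. (~B \/ C) — C is true.
  4. (C \/ ~A) — C is true.
  5. (E \/ D) — E is true.
  6. (~E \/ C) — C is true.
  7. (C \/ F) — C is true.
  8. (~D \/ ~F) — ~F is true.
  9. (~C \/ ~F) — ~F is true.
  10. (~B \/ ~C) — ~B is true.
  11. (~F \/ ~A) — ~F is true.
  12. (~F \/ C) — ~F is true.
  13. (~F \/ A) — A is true.
  14. (~D \/ ~C) — ~D is true.

A=1  B=0  C=1  D=0  E=1  F=0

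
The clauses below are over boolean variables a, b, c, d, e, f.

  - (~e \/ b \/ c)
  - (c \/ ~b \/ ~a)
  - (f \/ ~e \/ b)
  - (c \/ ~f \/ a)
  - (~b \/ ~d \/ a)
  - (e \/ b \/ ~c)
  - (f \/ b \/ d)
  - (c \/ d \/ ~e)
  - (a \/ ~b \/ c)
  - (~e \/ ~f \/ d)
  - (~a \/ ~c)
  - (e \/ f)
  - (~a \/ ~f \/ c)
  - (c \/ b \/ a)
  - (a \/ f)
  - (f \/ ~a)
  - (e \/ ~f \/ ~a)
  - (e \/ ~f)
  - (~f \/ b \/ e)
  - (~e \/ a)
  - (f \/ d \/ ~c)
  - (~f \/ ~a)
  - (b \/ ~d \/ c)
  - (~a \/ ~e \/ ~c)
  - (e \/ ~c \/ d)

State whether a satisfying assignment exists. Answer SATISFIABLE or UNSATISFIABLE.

UNSATISFIABLE

a = True:
  propagation gives c=False, b=False, e=False, f=True; an empty clause results — contradiction.
a = False:
  propagation gives f=True, c=True, e=True; an empty clause results — contradiction.
Every branch closes, so no satisfying assignment exists.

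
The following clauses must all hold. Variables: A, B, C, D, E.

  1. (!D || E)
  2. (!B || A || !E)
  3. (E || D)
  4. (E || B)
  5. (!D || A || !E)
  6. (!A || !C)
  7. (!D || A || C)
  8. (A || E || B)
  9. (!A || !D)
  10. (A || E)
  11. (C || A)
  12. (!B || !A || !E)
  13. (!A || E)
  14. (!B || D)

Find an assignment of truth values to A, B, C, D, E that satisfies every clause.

Branch on A: take A = False.
  then E is forced to True.
  then B is forced to False.
  then D is forced to False.
  then C is forced to True.
Every clause has at least one true literal under this assignment.

A=False, B=False, C=True, D=False, E=True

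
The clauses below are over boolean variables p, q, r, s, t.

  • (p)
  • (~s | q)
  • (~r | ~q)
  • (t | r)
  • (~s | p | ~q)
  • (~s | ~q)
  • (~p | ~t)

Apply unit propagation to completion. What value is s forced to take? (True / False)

False

(p) stands alone — p = True.
From (~p | ~t) and p = True: t = False.
In (r | t), t is now false; r must hold, so r = True.
In (~q | ~r), ~r is now false; ~q must hold, so q = False.
In (q | ~s), q is now false; ~s must hold, so s = False.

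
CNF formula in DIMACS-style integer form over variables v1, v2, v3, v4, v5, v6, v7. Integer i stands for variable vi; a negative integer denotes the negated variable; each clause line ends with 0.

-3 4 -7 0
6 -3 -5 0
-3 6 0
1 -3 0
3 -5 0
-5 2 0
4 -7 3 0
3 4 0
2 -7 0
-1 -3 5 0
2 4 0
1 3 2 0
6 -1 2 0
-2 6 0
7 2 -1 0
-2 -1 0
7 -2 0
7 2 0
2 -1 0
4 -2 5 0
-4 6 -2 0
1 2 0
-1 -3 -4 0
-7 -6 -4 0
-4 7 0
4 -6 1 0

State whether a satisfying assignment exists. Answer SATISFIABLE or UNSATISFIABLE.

UNSATISFIABLE

v2 = True:
  propagation gives v6=True, v1=False, v3=False, v5=False; an empty clause results — contradiction.
v2 = False:
  propagation gives v5=False, v7=False; an empty clause results — contradiction.
Every branch closes, so no satisfying assignment exists.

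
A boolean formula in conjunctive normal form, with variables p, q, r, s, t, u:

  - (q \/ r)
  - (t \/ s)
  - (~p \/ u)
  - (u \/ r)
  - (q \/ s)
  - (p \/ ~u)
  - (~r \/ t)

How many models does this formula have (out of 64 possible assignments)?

9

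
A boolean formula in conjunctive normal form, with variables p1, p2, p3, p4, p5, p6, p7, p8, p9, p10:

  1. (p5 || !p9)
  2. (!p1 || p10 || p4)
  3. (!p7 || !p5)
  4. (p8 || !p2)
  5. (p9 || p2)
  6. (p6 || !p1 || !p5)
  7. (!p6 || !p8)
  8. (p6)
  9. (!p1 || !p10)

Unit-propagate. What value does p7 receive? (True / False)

(p6) stands alone — p6 = True.
(!p8 || !p6) with p6 = True leaves only !p8, so p8 = False.
(!p2 || p8) with p8 = False leaves only !p2, so p2 = False.
(p2 || p9) with p2 = False leaves only p9, so p9 = True.
(!p9 || p5) with p9 = True leaves only p5, so p5 = True.
(!p7 || !p5) with p5 = True leaves only !p7, so p7 = False.

False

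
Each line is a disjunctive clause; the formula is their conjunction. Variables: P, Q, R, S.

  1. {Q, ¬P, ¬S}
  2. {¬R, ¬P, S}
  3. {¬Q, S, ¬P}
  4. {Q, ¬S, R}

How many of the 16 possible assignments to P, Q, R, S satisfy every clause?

Split on S, then P.
  S=1, P=1: remaining (Q,R) ∈ {(1,0); (1,1)} — 2.
  S=1, P=0: remaining (Q,R) ∈ {(0,1); (1,0); (1,1)} — 3.
  S=0, P=1: remaining (Q,R) ∈ {(0,0)} — 1.
  S=0, P=0: remaining (Q,R) ∈ {(0,0); (0,1); (1,0); (1,1)} — 4.
Total: 2 + 3 + 1 + 4 = 10.

10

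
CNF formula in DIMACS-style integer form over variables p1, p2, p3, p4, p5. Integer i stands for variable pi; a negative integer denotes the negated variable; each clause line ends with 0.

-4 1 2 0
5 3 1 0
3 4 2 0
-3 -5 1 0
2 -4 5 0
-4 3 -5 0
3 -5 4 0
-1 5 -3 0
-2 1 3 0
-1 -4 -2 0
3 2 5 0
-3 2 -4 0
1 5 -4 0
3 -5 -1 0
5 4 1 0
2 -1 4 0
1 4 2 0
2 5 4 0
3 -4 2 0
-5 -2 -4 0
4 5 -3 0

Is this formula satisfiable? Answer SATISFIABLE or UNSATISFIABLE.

SATISFIABLE

Set p1 = True and propagate.
For the remaining variables, p2 = True, p3 = False, p4 = False, p5 = False works.
So p1 = 1, p2 = 1, p3 = 0, p4 = 0, p5 = 0 is a satisfying assignment.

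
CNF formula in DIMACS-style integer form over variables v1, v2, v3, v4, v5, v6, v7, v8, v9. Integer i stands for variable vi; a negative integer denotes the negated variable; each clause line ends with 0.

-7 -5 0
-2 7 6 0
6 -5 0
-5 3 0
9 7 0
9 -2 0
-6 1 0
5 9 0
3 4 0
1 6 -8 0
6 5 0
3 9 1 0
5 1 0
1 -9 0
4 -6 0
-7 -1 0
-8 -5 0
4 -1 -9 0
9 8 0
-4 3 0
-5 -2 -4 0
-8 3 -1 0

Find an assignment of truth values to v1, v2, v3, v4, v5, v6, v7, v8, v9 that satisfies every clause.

v1=True, v2=False, v3=True, v4=True, v5=True, v6=True, v7=False, v8=False, v9=True

Check each clause:
  1. (NOT v7 OR NOT v5) — NOT v7 is true.
  2. (v7 OR v6 OR NOT v2) — v6 is true.
  3. (v6 OR NOT v5) — v6 is true.
  4. (NOT v5 OR v3) — v3 is true.
  5. (v9 OR v7) — v9 is true.
  6. (NOT v2 OR v9) — v9 is true.
  7. (v1 OR NOT v6) — v1 is true.
  8. (v9 OR v5) — v9 is true.
  9. (v4 OR v3) — v3 is true.
  10. (v6 OR NOT v8 OR v1) — NOT v8 is true.
  11. (v6 OR v5) — v5 is true.
  12. (v9 OR v3 OR v1) — v9 is true.
  13. (v5 OR v1) — v1 is true.
  14. (v1 OR NOT v9) — v1 is true.
  15. (NOT v6 OR v4) — v4 is true.
  16. (NOT v7 OR NOT v1) — NOT v7 is true.
  17. (NOT v8 OR NOT v5) — NOT v8 is true.
  18. (NOT v9 OR NOT v1 OR v4) — v4 is true.
  19. (v8 OR v9) — v9 is true.
  20. (v3 OR NOT v4) — v3 is true.
  21. (NOT v4 OR NOT v5 OR NOT v2) — NOT v2 is true.
  22. (NOT v8 OR v3 OR NOT v1) — NOT v8 is true.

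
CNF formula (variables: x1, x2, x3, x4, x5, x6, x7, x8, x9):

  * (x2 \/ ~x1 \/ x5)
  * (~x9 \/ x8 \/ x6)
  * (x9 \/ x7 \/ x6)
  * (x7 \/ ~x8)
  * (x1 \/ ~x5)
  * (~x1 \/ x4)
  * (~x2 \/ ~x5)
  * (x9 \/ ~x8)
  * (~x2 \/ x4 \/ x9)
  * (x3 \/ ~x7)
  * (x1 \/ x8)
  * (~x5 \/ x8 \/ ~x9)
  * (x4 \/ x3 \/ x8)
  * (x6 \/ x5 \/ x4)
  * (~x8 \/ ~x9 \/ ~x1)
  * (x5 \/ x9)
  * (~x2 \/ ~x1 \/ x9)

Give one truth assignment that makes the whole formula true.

x1 = 1  x2 = 1  x3 = 1  x4 = 1  x5 = 0  x6 = 1  x7 = 1  x8 = 0  x9 = 1

Pure literal: x3 appears only positively; assign x3 = True.
x4 occurs only positively in the remaining clauses — set x4 = True.
Set x1 = True and propagate.
Branch on x2: take x2 = True.
  then x5 is forced to False.
  then x9 is forced to True.
  then x8 is forced to False.
  then x6 is forced to True.
x7 is now unconstrained; take x7 = True.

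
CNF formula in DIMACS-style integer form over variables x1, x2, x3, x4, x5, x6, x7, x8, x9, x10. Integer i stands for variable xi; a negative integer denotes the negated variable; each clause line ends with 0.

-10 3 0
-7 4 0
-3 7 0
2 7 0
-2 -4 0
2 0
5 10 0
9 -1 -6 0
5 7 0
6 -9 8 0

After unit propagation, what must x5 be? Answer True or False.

True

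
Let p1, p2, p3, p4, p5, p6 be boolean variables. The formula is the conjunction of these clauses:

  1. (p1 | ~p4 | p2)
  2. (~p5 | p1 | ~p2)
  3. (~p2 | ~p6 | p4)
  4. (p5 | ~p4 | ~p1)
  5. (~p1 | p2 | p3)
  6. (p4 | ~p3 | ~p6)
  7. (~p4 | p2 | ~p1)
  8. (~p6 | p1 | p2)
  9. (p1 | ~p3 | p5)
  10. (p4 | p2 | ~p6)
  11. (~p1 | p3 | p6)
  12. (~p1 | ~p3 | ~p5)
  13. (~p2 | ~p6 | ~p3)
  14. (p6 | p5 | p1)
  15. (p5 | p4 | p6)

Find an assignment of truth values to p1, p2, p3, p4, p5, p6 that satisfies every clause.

p1 = True, p2 = True, p3 = False, p4 = True, p5 = True, p6 = True

Check each clause:
  1. (~p4 | p1 | p2) — p1 is true.
  2. (p1 | ~p5 | ~p2) — p1 is true.
  3. (~p2 | p4 | ~p6) — p4 is true.
  4. (~p4 | p5 | ~p1) — p5 is true.
  5. (p2 | p3 | ~p1) — p2 is true.
  6. (~p6 | ~p3 | p4) — p4 is true.
  7. (~p1 | ~p4 | p2) — p2 is true.
  8. (p2 | p1 | ~p6) — p1 is true.
  9. (p5 | ~p3 | p1) — p1 is true.
  10. (p2 | ~p6 | p4) — p2 is true.
  11. (p3 | p6 | ~p1) — p6 is true.
  12. (~p5 | ~p3 | ~p1) — ~p3 is true.
  13. (~p3 | ~p2 | ~p6) — ~p3 is true.
  14. (p5 | p1 | p6) — p1 is true.
  15. (p5 | p6 | p4) — p4 is true.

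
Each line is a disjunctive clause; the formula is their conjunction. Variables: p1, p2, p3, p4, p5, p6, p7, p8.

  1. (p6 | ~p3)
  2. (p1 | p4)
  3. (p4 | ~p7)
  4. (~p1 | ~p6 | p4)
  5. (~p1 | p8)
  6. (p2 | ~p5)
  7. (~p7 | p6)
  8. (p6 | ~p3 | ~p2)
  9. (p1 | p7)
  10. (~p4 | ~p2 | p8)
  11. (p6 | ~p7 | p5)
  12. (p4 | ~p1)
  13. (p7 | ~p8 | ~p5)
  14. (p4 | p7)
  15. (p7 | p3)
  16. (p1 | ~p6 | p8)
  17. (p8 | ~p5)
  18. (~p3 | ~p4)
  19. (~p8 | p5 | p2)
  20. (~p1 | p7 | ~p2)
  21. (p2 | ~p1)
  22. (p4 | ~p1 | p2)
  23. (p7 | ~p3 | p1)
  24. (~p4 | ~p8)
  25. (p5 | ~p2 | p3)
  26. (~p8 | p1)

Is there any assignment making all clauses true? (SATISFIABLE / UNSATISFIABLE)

UNSATISFIABLE

p1 = True:
  propagation gives p8=True, p4=True; an empty clause results — contradiction.
p1 = False:
  propagation gives p4=True, p7=True, p6=True, p8=True; an empty clause results — contradiction.
Every branch closes, so no satisfying assignment exists.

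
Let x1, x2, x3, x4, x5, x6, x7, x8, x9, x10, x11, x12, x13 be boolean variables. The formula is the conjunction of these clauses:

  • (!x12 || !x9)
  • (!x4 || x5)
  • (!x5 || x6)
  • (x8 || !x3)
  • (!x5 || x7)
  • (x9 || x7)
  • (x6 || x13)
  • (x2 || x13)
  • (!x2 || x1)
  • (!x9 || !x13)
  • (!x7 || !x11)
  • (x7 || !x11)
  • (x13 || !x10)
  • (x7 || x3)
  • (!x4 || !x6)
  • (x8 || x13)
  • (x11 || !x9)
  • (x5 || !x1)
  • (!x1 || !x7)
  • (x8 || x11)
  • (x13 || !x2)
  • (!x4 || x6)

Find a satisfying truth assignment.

x1=False, x2=False, x3=True, x4=False, x5=False, x6=True, x7=True, x8=True, x9=False, x10=False, x11=False, x12=True, x13=True

Check each clause:
  1. (!x9 || !x12) — !x9 is true.
  2. (!x4 || x5) — !x4 is true.
  3. (!x5 || x6) — !x5 is true.
  4. (x8 || !x3) — x8 is true.
  5. (x7 || !x5) — !x5 is true.
  6. (x7 || x9) — x7 is true.
  7. (x13 || x6) — x13 is true.
  8. (x2 || x13) — x13 is true.
  9. (x1 || !x2) — !x2 is true.
  10. (!x9 || !x13) — !x9 is true.
  11. (!x11 || !x7) — !x11 is true.
  12. (!x11 || x7) — !x11 is true.
  13. (x13 || !x10) — x13 is true.
  14. (x7 || x3) — x3 is true.
  15. (!x4 || !x6) — !x4 is true.
  16. (x8 || x13) — x8 is true.
  17. (x11 || !x9) — !x9 is true.
  18. (x5 || !x1) — !x1 is true.
  19. (!x1 || !x7) — !x1 is true.
  20. (x8 || x11) — x8 is true.
  21. (!x2 || x13) — x13 is true.
  22. (x6 || !x4) — !x4 is true.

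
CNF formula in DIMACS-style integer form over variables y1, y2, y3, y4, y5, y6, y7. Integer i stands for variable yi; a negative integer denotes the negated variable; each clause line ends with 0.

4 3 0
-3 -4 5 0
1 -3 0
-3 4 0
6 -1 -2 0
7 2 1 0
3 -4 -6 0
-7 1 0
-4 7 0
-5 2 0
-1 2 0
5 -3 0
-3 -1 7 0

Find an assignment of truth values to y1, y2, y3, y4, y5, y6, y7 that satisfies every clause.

Set y1 = True and propagate.
  then y2 is forced to True.
  then y6 is forced to True.
Branch on y3: take y3 = True.
  then y4 is forced to True.
  then y5 is forced to True.
  then y7 is forced to True.

y1 = 1  y2 = 1  y3 = 1  y4 = 1  y5 = 1  y6 = 1  y7 = 1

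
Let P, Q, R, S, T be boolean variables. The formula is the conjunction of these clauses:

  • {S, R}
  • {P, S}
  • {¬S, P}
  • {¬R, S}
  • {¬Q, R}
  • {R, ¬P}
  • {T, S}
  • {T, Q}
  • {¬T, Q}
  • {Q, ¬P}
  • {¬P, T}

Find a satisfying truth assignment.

Set P = True and propagate.
  then R is forced to True.
  then S is forced to True.
  then Q is forced to True.
  then T is forced to True.
Check each clause:
  1. {R, S} — R is true.
  2. {P, S} — P is true.
  3. {¬S, P} — P is true.
  4. {¬R, S} — S is true.
  5. {R, ¬Q} — R is true.
  6. {¬P, R} — R is true.
  7. {S, T} — S is true.
  8. {Q, T} — Q is true.
  9. {¬T, Q} — Q is true.
  10. {Q, ¬P} — Q is true.
  11. {T, ¬P} — T is true.

P=T  Q=T  R=T  S=T  T=T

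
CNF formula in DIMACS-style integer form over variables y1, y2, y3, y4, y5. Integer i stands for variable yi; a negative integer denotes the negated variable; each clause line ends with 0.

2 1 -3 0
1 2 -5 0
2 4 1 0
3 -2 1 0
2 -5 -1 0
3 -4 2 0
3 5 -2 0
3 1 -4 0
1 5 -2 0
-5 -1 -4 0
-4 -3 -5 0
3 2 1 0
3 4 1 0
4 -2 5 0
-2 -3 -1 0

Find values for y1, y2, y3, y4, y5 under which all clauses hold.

y1=1  y2=1  y3=0  y4=0  y5=1

Try y1 = True.
Branch on y2: take y2 = True.
  then y3 is forced to False.
  then y5 is forced to True.
  then y4 is forced to False.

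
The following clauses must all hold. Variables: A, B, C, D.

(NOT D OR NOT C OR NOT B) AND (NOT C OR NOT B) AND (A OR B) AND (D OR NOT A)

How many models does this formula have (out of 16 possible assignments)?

5

The models are:
  A=0 B=1 C=0 D=0
  A=0 B=1 C=0 D=1
  A=1 B=0 C=0 D=1
  A=1 B=0 C=1 D=1
  A=1 B=1 C=0 D=1
Count: 5.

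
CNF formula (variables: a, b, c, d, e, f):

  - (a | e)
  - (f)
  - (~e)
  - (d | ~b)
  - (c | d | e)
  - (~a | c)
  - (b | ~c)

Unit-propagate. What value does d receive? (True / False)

Unit clause (f) sets f = True.
(~e) is a unit clause: e = False.
In (a | e), e is now false; a must hold, so a = True.
In (c | ~a), ~a is now false; c must hold, so c = True.
(~c | b): since c = True, the clause reduces to (b). b = True.
(d | ~b) with b = True leaves only d, so d = True.

True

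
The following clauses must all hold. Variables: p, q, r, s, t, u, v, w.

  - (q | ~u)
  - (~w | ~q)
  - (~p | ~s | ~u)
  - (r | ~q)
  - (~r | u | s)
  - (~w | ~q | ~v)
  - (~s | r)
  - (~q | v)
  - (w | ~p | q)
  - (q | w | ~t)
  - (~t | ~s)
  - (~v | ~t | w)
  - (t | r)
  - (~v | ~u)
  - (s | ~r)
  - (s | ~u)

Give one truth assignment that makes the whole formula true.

p=1, q=0, r=0, s=0, t=1, u=0, v=1, w=1

Try p = True.
Set q = False and propagate.
  then u is forced to False.
  then w is forced to True.
Try r = False.
  then s is forced to False.
  then t is forced to True.
v is now unconstrained; take v = True.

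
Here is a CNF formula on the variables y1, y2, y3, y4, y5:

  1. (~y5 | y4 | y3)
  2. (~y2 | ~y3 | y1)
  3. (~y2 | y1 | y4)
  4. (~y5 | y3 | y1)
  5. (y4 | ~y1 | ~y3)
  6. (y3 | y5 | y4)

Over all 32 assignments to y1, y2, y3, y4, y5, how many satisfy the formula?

14

Split on y3, then y1.
  y3=1, y1=1: remaining (y2,y4,y5) ∈ {(0,1,0); (0,1,1); (1,1,0); (1,1,1)} — 4.
  y3=1, y1=0: remaining (y2,y4,y5) ∈ {(0,0,0); (0,0,1); (0,1,0); (0,1,1)} — 4.
  y3=0, y1=1: remaining (y2,y4,y5) ∈ {(0,1,0); (0,1,1); (1,1,0); (1,1,1)} — 4.
  y3=0, y1=0: remaining (y2,y4,y5) ∈ {(0,1,0); (1,1,0)} — 2.
Total: 4 + 4 + 4 + 2 = 14.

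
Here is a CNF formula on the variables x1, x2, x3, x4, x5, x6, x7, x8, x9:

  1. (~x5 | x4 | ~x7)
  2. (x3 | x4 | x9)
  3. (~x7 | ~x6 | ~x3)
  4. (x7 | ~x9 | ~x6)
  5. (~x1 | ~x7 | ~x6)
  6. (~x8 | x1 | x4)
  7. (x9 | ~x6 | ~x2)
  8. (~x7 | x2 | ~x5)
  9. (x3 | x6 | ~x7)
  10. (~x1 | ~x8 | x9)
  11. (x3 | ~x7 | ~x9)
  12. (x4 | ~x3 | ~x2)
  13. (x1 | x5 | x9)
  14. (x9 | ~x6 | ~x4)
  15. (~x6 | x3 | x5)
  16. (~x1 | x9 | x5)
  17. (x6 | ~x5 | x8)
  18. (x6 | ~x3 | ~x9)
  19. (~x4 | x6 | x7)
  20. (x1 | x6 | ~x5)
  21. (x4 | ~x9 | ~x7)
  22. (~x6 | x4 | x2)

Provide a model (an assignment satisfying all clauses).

Try x1 = True.
Try x2 = False.
Try x3 = False.
The remaining clauses are satisfied by x4 = False, x5 = False, x6 = False, x7 = False, x8 = False, x9 = True.
Every clause has at least one true literal under this assignment.

x1=T  x2=F  x3=F  x4=F  x5=F  x6=F  x7=F  x8=F  x9=T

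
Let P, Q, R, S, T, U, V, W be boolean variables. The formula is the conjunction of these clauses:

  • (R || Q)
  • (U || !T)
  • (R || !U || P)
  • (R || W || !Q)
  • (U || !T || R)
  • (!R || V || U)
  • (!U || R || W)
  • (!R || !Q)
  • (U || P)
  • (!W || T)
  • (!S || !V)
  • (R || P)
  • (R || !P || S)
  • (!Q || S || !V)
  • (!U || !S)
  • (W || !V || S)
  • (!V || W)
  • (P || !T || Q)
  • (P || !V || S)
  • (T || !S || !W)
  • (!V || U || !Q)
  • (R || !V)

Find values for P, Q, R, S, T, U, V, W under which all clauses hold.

P=True, Q=False, R=True, S=False, T=True, U=True, V=False, W=False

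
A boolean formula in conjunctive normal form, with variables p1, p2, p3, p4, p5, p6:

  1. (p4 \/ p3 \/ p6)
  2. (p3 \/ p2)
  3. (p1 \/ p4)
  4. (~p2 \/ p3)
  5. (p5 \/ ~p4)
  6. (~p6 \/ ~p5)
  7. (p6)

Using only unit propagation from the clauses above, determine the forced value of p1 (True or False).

(p6) is a unit clause: p6 = True.
(~p6 \/ ~p5) with p6 = True leaves only ~p5, so p5 = False.
In (p5 \/ ~p4), p5 is now false; ~p4 must hold, so p4 = False.
(p1 \/ p4): since p4 = False, the clause reduces to (p1). p1 = True.

True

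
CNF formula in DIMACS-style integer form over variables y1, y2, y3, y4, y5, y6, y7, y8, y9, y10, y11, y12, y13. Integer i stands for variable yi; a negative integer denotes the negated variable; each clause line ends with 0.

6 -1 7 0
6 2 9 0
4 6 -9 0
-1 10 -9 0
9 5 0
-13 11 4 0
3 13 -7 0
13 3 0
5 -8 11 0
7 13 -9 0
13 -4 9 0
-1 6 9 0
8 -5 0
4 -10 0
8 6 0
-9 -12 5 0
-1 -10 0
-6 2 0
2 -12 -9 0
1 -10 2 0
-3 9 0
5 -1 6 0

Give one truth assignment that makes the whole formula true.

y1 = 0, y2 = 0, y3 = 0, y4 = 1, y5 = 1, y6 = 0, y7 = 0, y8 = 1, y9 = 1, y10 = 0, y11 = 1, y12 = 0, y13 = 1

y11 occurs only positively in the remaining clauses — set y11 = True.
Pure literal: y12 appears only negated; assign y12 = False.
Try y1 = False.
Set y2 = False and propagate.
  then y6 is forced to False.
  then y9 is forced to True.
  then y4 is forced to True.
  then y8 is forced to True.
  then y10 is forced to False.
Set y3 = False and propagate.
  then y13 is forced to True.
y5, y7 are now unconstrained; take y5 = True, y7 = False.
Check each clause:
  1. (~y1 \/ y6 \/ y7) — ~y1 is true.
  2. (y2 \/ y9 \/ y6) — y9 is true.
  3. (y4 \/ ~y9 \/ y6) — y4 is true.
  4. (y10 \/ ~y9 \/ ~y1) — ~y1 is true.
  5. (y5 \/ y9) — y9 is true.
  6. (~y13 \/ y11 \/ y4) — y11 is true.
  7. (~y7 \/ y3 \/ y13) — ~y7 is true.
  8. (y3 \/ y13) — y13 is true.
  9. (y5 \/ ~y8 \/ y11) — y11 is true.
  10. (y7 \/ y13 \/ ~y9) — y13 is true.
  11. (~y4 \/ y13 \/ y9) — y9 is true.
  12. (y9 \/ y6 \/ ~y1) — y9 is true.
  13. (y8 \/ ~y5) — y8 is true.
  14. (y4 \/ ~y10) — y4 is true.
  15. (y6 \/ y8) — y8 is true.
  16. (~y12 \/ y5 \/ ~y9) — ~y12 is true.
  17. (~y1 \/ ~y10) — ~y1 is true.
  18. (y2 \/ ~y6) — ~y6 is true.
  19. (y2 \/ ~y9 \/ ~y12) — ~y12 is true.
  20. (y2 \/ ~y10 \/ y1) — ~y10 is true.
  21. (y9 \/ ~y3) — y9 is true.
  22. (y6 \/ ~y1 \/ y5) — y5 is true.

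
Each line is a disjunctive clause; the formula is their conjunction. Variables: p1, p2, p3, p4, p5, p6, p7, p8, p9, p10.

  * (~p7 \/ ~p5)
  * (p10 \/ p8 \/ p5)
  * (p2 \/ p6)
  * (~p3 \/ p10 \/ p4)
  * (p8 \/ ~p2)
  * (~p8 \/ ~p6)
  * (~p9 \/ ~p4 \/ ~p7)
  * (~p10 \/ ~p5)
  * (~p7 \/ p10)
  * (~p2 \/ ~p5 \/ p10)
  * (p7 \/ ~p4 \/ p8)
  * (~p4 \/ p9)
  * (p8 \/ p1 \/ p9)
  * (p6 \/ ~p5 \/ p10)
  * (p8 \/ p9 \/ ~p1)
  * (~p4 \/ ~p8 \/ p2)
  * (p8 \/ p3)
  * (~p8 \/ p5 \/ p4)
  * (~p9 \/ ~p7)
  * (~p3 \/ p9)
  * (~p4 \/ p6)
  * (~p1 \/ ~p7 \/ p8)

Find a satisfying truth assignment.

Set p1 = False and propagate.
Set p2 = False and propagate.
  then p6 is forced to True.
  then p8 is forced to False.
  then p9 is forced to True.
  then p3 is forced to True.
  then p7 is forced to False.
  then p4 is forced to False.
  then p10 is forced to True.
  then p5 is forced to False.
Every clause has at least one true literal under this assignment.

p1=F, p2=F, p3=T, p4=F, p5=F, p6=T, p7=F, p8=F, p9=T, p10=T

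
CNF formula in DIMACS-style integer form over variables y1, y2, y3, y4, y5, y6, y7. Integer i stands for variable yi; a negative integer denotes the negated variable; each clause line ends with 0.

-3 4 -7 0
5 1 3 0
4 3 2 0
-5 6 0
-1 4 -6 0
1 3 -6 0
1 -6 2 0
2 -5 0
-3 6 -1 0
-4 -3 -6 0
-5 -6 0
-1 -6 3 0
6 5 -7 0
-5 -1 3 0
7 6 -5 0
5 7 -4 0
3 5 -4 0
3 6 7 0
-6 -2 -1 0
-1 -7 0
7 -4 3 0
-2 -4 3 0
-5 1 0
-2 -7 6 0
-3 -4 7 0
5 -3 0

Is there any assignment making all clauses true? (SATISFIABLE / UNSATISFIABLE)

UNSATISFIABLE

y3 = True:
  propagation gives y5=True, y6=True; an empty clause results — contradiction.
y3 = False:
  y6 = True:
    propagation gives y1=True; an empty clause results — contradiction.
  y6 = False:
    propagation gives y5=False, y1=True, y7=False; an empty clause results — contradiction.
Every branch closes, so no satisfying assignment exists.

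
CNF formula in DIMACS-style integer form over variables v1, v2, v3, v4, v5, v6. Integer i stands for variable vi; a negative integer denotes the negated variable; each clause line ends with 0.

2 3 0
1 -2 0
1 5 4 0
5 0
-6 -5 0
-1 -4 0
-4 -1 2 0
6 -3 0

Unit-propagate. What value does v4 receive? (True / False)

False

(v5) stands alone — v5 = True.
In (~v5 \/ ~v6), ~v5 is now false; ~v6 must hold, so v6 = False.
In (~v3 \/ v6), v6 is now false; ~v3 must hold, so v3 = False.
(v3 \/ v2): since v3 = False, the clause reduces to (v2). v2 = True.
(~v2 \/ v1) with v2 = True leaves only v1, so v1 = True.
(~v4 \/ ~v1): since v1 = True, the clause reduces to (~v4). v4 = False.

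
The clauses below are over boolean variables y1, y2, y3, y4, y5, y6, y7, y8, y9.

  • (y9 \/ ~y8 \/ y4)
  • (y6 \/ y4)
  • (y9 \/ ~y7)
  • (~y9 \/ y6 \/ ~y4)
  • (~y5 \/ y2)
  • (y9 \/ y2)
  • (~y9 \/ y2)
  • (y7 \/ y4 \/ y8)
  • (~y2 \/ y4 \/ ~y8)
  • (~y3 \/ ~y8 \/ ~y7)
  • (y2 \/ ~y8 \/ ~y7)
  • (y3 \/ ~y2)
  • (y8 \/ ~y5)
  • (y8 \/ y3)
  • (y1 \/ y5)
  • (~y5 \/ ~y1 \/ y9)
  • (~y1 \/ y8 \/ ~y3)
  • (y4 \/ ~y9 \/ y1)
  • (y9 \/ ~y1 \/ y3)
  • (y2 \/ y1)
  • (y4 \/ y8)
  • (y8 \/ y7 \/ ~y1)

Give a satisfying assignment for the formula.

Set y1 = False and propagate.
  then y5 is forced to True.
  then y2 is forced to True.
  then y3 is forced to True.
  then y8 is forced to True.
  then y4 is forced to True.
  then y7 is forced to False.
For the remaining variables, y6 = False, y9 = False works.
Check each clause:
  1. (y9 \/ y4 \/ ~y8) — y4 is true.
  2. (y4 \/ y6) — y4 is true.
  3. (y9 \/ ~y7) — ~y7 is true.
  4. (~y9 \/ y6 \/ ~y4) — ~y9 is true.
  5. (~y5 \/ y2) — y2 is true.
  6. (y9 \/ y2) — y2 is true.
  7. (~y9 \/ y2) — y2 is true.
  8. (y4 \/ y7 \/ y8) — y8 is true.
  9. (~y2 \/ y4 \/ ~y8) — y4 is true.
  10. (~y8 \/ ~y3 \/ ~y7) — ~y7 is true.
  11. (~y8 \/ ~y7 \/ y2) — ~y7 is true.
  12. (y3 \/ ~y2) — y3 is true.
  13. (y8 \/ ~y5) — y8 is true.
  14. (y8 \/ y3) — y8 is true.
  15. (y1 \/ y5) — y5 is true.
  16. (~y5 \/ ~y1 \/ y9) — ~y1 is true.
  17. (y8 \/ ~y3 \/ ~y1) — y8 is true.
  18. (~y9 \/ y4 \/ y1) — y4 is true.
  19. (y3 \/ ~y1 \/ y9) — y3 is true.
  20. (y1 \/ y2) — y2 is true.
  21. (y8 \/ y4) — y8 is true.
  22. (~y1 \/ y8 \/ y7) — y8 is true.

y1=False, y2=True, y3=True, y4=True, y5=True, y6=False, y7=False, y8=True, y9=False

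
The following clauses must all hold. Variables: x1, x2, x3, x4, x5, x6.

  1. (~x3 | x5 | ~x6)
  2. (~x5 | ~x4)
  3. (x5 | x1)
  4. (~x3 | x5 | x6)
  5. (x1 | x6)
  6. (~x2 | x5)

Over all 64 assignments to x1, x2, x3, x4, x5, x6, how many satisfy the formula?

Split on x5, then x6.
  x5=T, x6=T: forces x4=F; x1, x2, x3 free → 2^3 = 8.
  x5=T, x6=F: remaining (x1,x2,x3,x4) ∈ {(T,F,F,F); (T,F,T,F); (T,T,F,F); (T,T,T,F)} — 4.
  x5=F, x6=T: remaining (x1,x2,x3,x4) ∈ {(T,F,F,F); (T,F,F,T)} — 2.
  x5=F, x6=F: remaining (x1,x2,x3,x4) ∈ {(T,F,F,F); (T,F,F,T)} — 2.
Total: 8 + 4 + 2 + 2 = 16.

16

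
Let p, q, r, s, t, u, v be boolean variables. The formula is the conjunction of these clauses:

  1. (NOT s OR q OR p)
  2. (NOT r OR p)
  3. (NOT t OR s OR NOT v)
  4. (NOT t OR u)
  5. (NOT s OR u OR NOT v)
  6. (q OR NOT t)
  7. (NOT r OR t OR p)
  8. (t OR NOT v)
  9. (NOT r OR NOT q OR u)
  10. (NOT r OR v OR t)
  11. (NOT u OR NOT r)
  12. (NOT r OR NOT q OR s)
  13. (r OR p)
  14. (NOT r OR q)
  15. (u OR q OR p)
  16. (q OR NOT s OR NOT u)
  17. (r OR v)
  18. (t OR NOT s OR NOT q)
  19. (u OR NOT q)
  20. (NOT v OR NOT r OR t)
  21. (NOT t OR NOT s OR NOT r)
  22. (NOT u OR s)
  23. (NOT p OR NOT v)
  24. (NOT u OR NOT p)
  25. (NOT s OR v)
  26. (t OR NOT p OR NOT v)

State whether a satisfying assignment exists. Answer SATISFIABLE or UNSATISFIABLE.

r = True:
  propagation gives p=True, u=False, t=False, v=False; an empty clause results — contradiction.
r = False:
  propagation gives p=True, v=True; an empty clause results — contradiction.
Every branch closes, so no satisfying assignment exists.

UNSATISFIABLE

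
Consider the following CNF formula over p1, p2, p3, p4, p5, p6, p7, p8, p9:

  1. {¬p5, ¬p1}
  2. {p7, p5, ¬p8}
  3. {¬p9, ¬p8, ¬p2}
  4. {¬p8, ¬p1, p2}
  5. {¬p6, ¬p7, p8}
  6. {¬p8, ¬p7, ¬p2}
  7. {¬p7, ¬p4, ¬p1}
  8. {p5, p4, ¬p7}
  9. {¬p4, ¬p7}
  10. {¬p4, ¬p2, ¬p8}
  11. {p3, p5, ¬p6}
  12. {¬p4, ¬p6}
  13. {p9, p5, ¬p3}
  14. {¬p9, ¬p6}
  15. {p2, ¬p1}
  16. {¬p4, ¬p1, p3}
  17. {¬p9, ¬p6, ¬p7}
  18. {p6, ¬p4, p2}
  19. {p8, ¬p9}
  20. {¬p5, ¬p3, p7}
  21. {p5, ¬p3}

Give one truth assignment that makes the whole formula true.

p1=F, p2=F, p3=F, p4=F, p5=T, p6=F, p7=F, p8=T, p9=T

Check each clause:
  1. {¬p5, ¬p1} — ¬p1 is true.
  2. {p7, p5, ¬p8} — p5 is true.
  3. {¬p2, ¬p8, ¬p9} — ¬p2 is true.
  4. {p2, ¬p8, ¬p1} — ¬p1 is true.
  5. {p8, ¬p6, ¬p7} — p8 is true.
  6. {¬p2, ¬p8, ¬p7} — ¬p7 is true.
  7. {¬p4, ¬p7, ¬p1} — ¬p7 is true.
  8. {p4, p5, ¬p7} — ¬p7 is true.
  9. {¬p4, ¬p7} — ¬p7 is true.
  10. {¬p4, ¬p2, ¬p8} — ¬p4 is true.
  11. {p5, p3, ¬p6} — ¬p6 is true.
  12. {¬p4, ¬p6} — ¬p6 is true.
  13. {p9, ¬p3, p5} — p9 is true.
  14. {¬p6, ¬p9} — ¬p6 is true.
  15. {p2, ¬p1} — ¬p1 is true.
  16. {¬p4, p3, ¬p1} — ¬p4 is true.
  17. {¬p6, ¬p7, ¬p9} — ¬p7 is true.
  18. {¬p4, p2, p6} — ¬p4 is true.
  19. {p8, ¬p9} — p8 is true.
  20. {¬p3, p7, ¬p5} — ¬p3 is true.
  21. {¬p3, p5} — ¬p3 is true.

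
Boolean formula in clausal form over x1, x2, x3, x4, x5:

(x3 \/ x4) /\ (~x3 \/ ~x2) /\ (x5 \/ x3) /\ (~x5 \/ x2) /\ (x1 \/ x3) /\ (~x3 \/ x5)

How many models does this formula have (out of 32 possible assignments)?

Satisfying assignments:
  x1=T x2=T x3=F x4=T x5=T
Count: 1.

1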